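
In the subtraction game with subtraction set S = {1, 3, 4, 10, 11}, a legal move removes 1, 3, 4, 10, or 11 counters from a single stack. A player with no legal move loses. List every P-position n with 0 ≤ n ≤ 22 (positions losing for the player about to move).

0, 2, 7, 9, 14, 16, 21

G(0) = 0
G(1) = mex{0} = 1
G(2) = mex{1} = 0
G(3) = mex{0,0} = 1
G(4) = mex{1,1,0} = 2
G(5) = mex{2,0,1} = 3
G(6) = mex{3,1,0} = 2
G(7) = mex{2,2,1} = 0
G(8) = mex{0,3,2} = 1
G(9) = mex{1,2,3} = 0
G(10) = mex{0,0,2,0} = 1
G(11) = mex{1,1,0,1,0} = 2
G(12) = mex{2,0,1,0,1} = 3
G(13) = mex{3,1,0,1,0} = 2
G(14) = mex{2,2,1,2,1} = 0
G(15) = mex{0,3,2,3,2} = 1
G(16) = mex{1,2,3,2,3} = 0
G(17) = mex{0,0,2,0,2} = 1
G(18) = mex{1,1,0,1,0} = 2
G(19) = mex{2,0,1,0,1} = 3
G(20) = mex{3,1,0,1,0} = 2
G(21) = mex{2,2,1,2,1} = 0
G(22) = mex{0,3,2,3,2} = 1
P-positions are exactly the n with G(n) = 0.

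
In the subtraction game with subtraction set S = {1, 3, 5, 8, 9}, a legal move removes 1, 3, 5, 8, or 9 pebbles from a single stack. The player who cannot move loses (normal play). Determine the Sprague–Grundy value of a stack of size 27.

3

G(0) = 0
G(1) = mex{0} = 1
G(2) = mex{1} = 0
G(3) = mex{0,0} = 1
G(4) = mex{1,1} = 0
G(5) = mex{0,0,0} = 1
G(6) = mex{1,1,1} = 0
G(7) = mex{0,0,0} = 1
G(8) = mex{1,1,1,0} = 2
G(9) = mex{2,0,0,1,0} = 3
G(10) = mex{3,1,1,0,1} = 2
G(11) = mex{2,2,0,1,0} = 3
G(12) = mex{3,3,1,0,1} = 2
G(13) = mex{2,2,2,1,0} = 3
G(14) = mex{3,3,3,0,1} = 2
G(15) = mex{2,2,2,1,0} = 3
G(16) = mex{3,3,3,2,1} = 0
G(17) = mex{0,2,2,3,2} = 1
G(18) = mex{1,3,3,2,3} = 0
G(19) = mex{0,0,2,3,2} = 1
G(20) = mex{1,1,3,2,3} = 0
G(21) = mex{0,0,0,3,2} = 1
G(22) = mex{1,1,1,2,3} = 0
G(23) = mex{0,0,0,3,2} = 1
G(24) = mex{1,1,1,0,3} = 2
G(25) = mex{2,0,0,1,0} = 3
G(26) = mex{3,1,1,0,1} = 2
G(27) = mex{2,2,0,1,0} = 3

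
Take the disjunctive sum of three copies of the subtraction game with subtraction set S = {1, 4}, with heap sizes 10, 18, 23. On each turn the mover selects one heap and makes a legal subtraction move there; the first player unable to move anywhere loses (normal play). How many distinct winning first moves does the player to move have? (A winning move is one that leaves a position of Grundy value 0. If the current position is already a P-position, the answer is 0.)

All heaps use S = {1, 4}:
G(0) = 0
G(1) = mex{0} = 1
G(2) = mex{1} = 0
G(3) = mex{0} = 1
G(4) = mex{1,0} = 2
G(5) = mex{2,1} = 0
G(6) = mex{0,0} = 1
G(7) = mex{1,1} = 0
G(8) = mex{0,2} = 1
G(9) = mex{1,0} = 2
G(10) = mex{2,1} = 0
G(11) = mex{0,0} = 1
G(12) = mex{1,1} = 0
G(13) = mex{0,2} = 1
G(14) = mex{1,0} = 2
G(15) = mex{2,1} = 0
G(16) = mex{0,0} = 1
G(17) = mex{1,1} = 0
G(18) = mex{0,2} = 1
G(19) = mex{1,0} = 2
G(20) = mex{2,1} = 0
G(21) = mex{0,0} = 1
G(22) = mex{1,1} = 0
G(23) = mex{0,2} = 1
Heap A: G(10) = 0.
Heap B: G(18) = 1.
Heap C: G(23) = 1.
Combined Grundy value = 0 ⊕ 1 ⊕ 1 = 0.
A winning move leaves total XOR = 0, i.e. changes one component's Grundy value g to g ⊕ X where X is the current total.
Heap A: target g' = 0⊕0 = 0, but every legal move changes the Grundy value (mex property), so 0 moves.
Heap B: target g' = 1⊕0 = 1, but every legal move changes the Grundy value (mex property), so 0 moves.
Heap C: target g' = 1⊕0 = 1, but every legal move changes the Grundy value (mex property), so 0 moves.

0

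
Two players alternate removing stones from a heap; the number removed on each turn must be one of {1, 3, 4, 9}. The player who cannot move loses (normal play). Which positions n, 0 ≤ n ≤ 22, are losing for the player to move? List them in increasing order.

n :  0  1  2  3  4  5  6  7  8  9 10 11 12 13 14 15 16 17 18 19 20 21 22
G :  0  1  0  1  2  3  2  0  1  4  3  2  0  1  0  1  2  3  2  0  1  4  3
P-positions are exactly the n with G(n) = 0.

0, 2, 7, 12, 14, 19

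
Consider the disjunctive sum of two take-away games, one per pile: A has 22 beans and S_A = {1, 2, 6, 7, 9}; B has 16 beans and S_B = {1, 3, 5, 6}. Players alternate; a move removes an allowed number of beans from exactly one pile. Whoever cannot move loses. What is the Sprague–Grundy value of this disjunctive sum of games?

Pile A, S = {1, 2, 6, 7, 9}:
n :  0  1  2  3  4  5  6  7  8  9 10 11 12 13 14 15 16 17 18 19 20 21 22
G :  0  1  2  0  1  2  3  4  0  1  2  0  1  2  3  4  0  1  2  0  1  2  3
G_A(22) = 3.
Pile B, S = {1, 3, 5, 6}:
G(0) = 0
G(1) = mex{0} = 1
G(2) = mex{1} = 0
G(3) = mex{0,0} = 1
G(4) = mex{1,1} = 0
G(5) = mex{0,0,0} = 1
G(6) = mex{1,1,1,0} = 2
G(7) = mex{2,0,0,1} = 3
G(8) = mex{3,1,1,0} = 2
G(9) = mex{2,2,0,1} = 3
G(10) = mex{3,3,1,0} = 2
G(11) = mex{2,2,2,1} = 0
G(12) = mex{0,3,3,2} = 1
G(13) = mex{1,2,2,3} = 0
G(14) = mex{0,0,3,2} = 1
G(15) = mex{1,1,2,3} = 0
G(16) = mex{0,0,0,2} = 1
G_B(16) = 1.
Combined Grundy value = 3 ⊕ 1 = 2.

2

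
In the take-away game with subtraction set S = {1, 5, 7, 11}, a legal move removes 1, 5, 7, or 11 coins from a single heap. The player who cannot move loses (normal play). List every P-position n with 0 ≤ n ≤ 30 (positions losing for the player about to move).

G(0) = 0
G(1) = mex{0} = 1
G(2) = mex{1} = 0
G(3) = mex{0} = 1
G(4) = mex{1} = 0
G(5) = mex{0,0} = 1
G(6) = mex{1,1} = 0
G(7) = mex{0,0,0} = 1
G(8) = mex{1,1,1} = 0
G(9) = mex{0,0,0} = 1
G(10) = mex{1,1,1} = 0
G(11) = mex{0,0,0,0} = 1
G(12) = mex{1,1,1,1} = 0
G(13) = mex{0,0,0,0} = 1
G(14) = mex{1,1,1,1} = 0
G(15) = mex{0,0,0,0} = 1
G(16) = mex{1,1,1,1} = 0
G(17) = mex{0,0,0,0} = 1
G(18) = mex{1,1,1,1} = 0
G(19) = mex{0,0,0,0} = 1
G(20) = mex{1,1,1,1} = 0
G(21) = mex{0,0,0,0} = 1
G(22) = mex{1,1,1,1} = 0
G(23) = mex{0,0,0,0} = 1
G(24) = mex{1,1,1,1} = 0
G(25) = mex{0,0,0,0} = 1
G(26) = mex{1,1,1,1} = 0
G(27) = mex{0,0,0,0} = 1
G(28) = mex{1,1,1,1} = 0
G(29) = mex{0,0,0,0} = 1
G(30) = mex{1,1,1,1} = 0
P-positions are exactly the n with G(n) = 0.

0, 2, 4, 6, 8, 10, 12, 14, 16, 18, 20, 22, 24, 26, 28, 30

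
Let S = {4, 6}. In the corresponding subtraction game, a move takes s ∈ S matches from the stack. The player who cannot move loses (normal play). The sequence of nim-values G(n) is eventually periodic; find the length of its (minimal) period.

G(0) = 0
G(1) = mex{} = 0
G(2) = mex{} = 0
G(3) = mex{} = 0
G(4) = mex{0} = 1
G(5) = mex{0} = 1
G(6) = mex{0,0} = 1
G(7) = mex{0,0} = 1
G(8) = mex{1,0} = 2
G(9) = mex{1,0} = 2
G(10) = mex{1,1} = 0
G(11) = mex{1,1} = 0
G(12) = mex{2,1} = 0
G(13) = mex{2,1} = 0
G(14) = mex{0,2} = 1
G(15) = mex{0,2} = 1
G(16) = mex{0,0} = 1
G(17) = mex{0,0} = 1
G(18) = mex{1,0} = 2
G(19) = mex{1,0} = 2
G(20) = mex{1,1} = 0
G(21) = mex{1,1} = 0
G(n+10) = G(n) holds for n = 0,…,5 (a full window of length max(S) = 6), so the sequence is purely periodic with period 10.

10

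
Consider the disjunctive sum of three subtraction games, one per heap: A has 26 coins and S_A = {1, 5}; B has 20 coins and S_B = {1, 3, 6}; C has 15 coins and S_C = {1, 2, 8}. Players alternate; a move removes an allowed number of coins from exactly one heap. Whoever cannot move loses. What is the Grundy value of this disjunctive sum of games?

Heap A, S = {1, 5}:
n :  0  1  2  3  4  5  6  7  8  9 10 11 12 13 14 15 16 17 18 19 20 21 22 23 24 25 26
G :  0  1  0  1  0  1  0  1  0  1  0  1  0  1  0  1  0  1  0  1  0  1  0  1  0  1  0
G_A(26) = 0.
Heap B, S = {1, 3, 6}:
n :  0  1  2  3  4  5  6  7  8  9 10 11 12 13 14 15 16 17 18 19 20
G :  0  1  0  1  0  1  2  3  2  0  1  0  1  0  1  2  3  2  0  1  0
G_B(20) = 0.
Heap C, S = {1, 2, 8}:
G(0) = 0
G(1) = mex{0} = 1
G(2) = mex{1,0} = 2
G(3) = mex{2,1} = 0
G(4) = mex{0,2} = 1
G(5) = mex{1,0} = 2
G(6) = mex{2,1} = 0
G(7) = mex{0,2} = 1
G(8) = mex{1,0,0} = 2
G(9) = mex{2,1,1} = 0
G(10) = mex{0,2,2} = 1
G(11) = mex{1,0,0} = 2
G(12) = mex{2,1,1} = 0
G(13) = mex{0,2,2} = 1
G(14) = mex{1,0,0} = 2
G(15) = mex{2,1,1} = 0
G_C(15) = 0.
Combined Grundy value = 0 ⊕ 0 ⊕ 0 = 0.

0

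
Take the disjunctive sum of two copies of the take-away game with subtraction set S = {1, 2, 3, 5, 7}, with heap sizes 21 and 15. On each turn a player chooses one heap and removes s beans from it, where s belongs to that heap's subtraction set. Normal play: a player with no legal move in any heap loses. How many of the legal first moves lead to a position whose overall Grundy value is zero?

2

All heaps use S = {1, 2, 3, 5, 7}:
G(0) = 0
G(1) = mex{0} = 1
G(2) = mex{1,0} = 2
G(3) = mex{2,1,0} = 3
G(4) = mex{3,2,1} = 0
G(5) = mex{0,3,2,0} = 1
G(6) = mex{1,0,3,1} = 2
G(7) = mex{2,1,0,2,0} = 3
G(8) = mex{3,2,1,3,1} = 0
G(9) = mex{0,3,2,0,2} = 1
G(10) = mex{1,0,3,1,3} = 2
G(11) = mex{2,1,0,2,0} = 3
G(12) = mex{3,2,1,3,1} = 0
G(13) = mex{0,3,2,0,2} = 1
G(14) = mex{1,0,3,1,3} = 2
G(15) = mex{2,1,0,2,0} = 3
G(16) = mex{3,2,1,3,1} = 0
G(17) = mex{0,3,2,0,2} = 1
G(18) = mex{1,0,3,1,3} = 2
G(19) = mex{2,1,0,2,0} = 3
G(20) = mex{3,2,1,3,1} = 0
G(21) = mex{0,3,2,0,2} = 1
Heap A: G(21) = 1.
Heap B: G(15) = 3.
Combined Grundy value = 1 ⊕ 3 = 2.
A winning move leaves total XOR = 0, i.e. changes one component's Grundy value g to g ⊕ X where X is the current total.
Heap A: need g' = 1⊕2 = 3. Options: 21−1→G=0, 21−2→G=3, 21−3→G=2, 21−5→G=0, 21−7→G=2. Hits: 1.
Heap B: need g' = 3⊕2 = 1. Options: 15−1→G=2, 15−2→G=1, 15−3→G=0, 15−5→G=2, 15−7→G=0. Hits: 1.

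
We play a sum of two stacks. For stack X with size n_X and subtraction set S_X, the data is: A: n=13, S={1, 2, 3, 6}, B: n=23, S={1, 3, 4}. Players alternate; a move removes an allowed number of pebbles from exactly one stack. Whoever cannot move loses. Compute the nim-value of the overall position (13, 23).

Stack A, S = {1, 2, 3, 6}:
G(0) = 0
G(1) = mex{0} = 1
G(2) = mex{1,0} = 2
G(3) = mex{2,1,0} = 3
G(4) = mex{3,2,1} = 0
G(5) = mex{0,3,2} = 1
G(6) = mex{1,0,3,0} = 2
G(7) = mex{2,1,0,1} = 3
G(8) = mex{3,2,1,2} = 0
G(9) = mex{0,3,2,3} = 1
G(10) = mex{1,0,3,0} = 2
G(11) = mex{2,1,0,1} = 3
G(12) = mex{3,2,1,2} = 0
G(13) = mex{0,3,2,3} = 1
G_A(13) = 1.
Stack B, S = {1, 3, 4}:
G(0) = 0
G(1) = mex{0} = 1
G(2) = mex{1} = 0
G(3) = mex{0,0} = 1
G(4) = mex{1,1,0} = 2
G(5) = mex{2,0,1} = 3
G(6) = mex{3,1,0} = 2
G(7) = mex{2,2,1} = 0
G(8) = mex{0,3,2} = 1
G(9) = mex{1,2,3} = 0
G(10) = mex{0,0,2} = 1
G(11) = mex{1,1,0} = 2
G(12) = mex{2,0,1} = 3
G(13) = mex{3,1,0} = 2
G(14) = mex{2,2,1} = 0
G(15) = mex{0,3,2} = 1
G(16) = mex{1,2,3} = 0
G(17) = mex{0,0,2} = 1
G(18) = mex{1,1,0} = 2
G(19) = mex{2,0,1} = 3
G(20) = mex{3,1,0} = 2
G(21) = mex{2,2,1} = 0
G(22) = mex{0,3,2} = 1
G(23) = mex{1,2,3} = 0
G_B(23) = 0.
Combined Grundy value = 1 ⊕ 0 = 1.

1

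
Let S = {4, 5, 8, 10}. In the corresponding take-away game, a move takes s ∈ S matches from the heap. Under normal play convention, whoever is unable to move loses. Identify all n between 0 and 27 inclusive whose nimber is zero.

0, 1, 2, 3, 14, 15, 16, 17

G(0) = 0
G(1) = mex{} = 0
G(2) = mex{} = 0
G(3) = mex{} = 0
G(4) = mex{0} = 1
G(5) = mex{0,0} = 1
G(6) = mex{0,0} = 1
G(7) = mex{0,0} = 1
G(8) = mex{1,0,0} = 2
G(9) = mex{1,1,0} = 2
G(10) = mex{1,1,0,0} = 2
G(11) = mex{1,1,0,0} = 2
G(12) = mex{2,1,1,0} = 3
G(13) = mex{2,2,1,0} = 3
G(14) = mex{2,2,1,1} = 0
G(15) = mex{2,2,1,1} = 0
G(16) = mex{3,2,2,1} = 0
G(17) = mex{3,3,2,1} = 0
G(18) = mex{0,3,2,2} = 1
G(19) = mex{0,0,2,2} = 1
G(20) = mex{0,0,3,2} = 1
G(21) = mex{0,0,3,2} = 1
G(22) = mex{1,0,0,3} = 2
G(23) = mex{1,1,0,3} = 2
G(24) = mex{1,1,0,0} = 2
G(25) = mex{1,1,0,0} = 2
G(26) = mex{2,1,1,0} = 3
G(27) = mex{2,2,1,0} = 3
P-positions are exactly the n with G(n) = 0.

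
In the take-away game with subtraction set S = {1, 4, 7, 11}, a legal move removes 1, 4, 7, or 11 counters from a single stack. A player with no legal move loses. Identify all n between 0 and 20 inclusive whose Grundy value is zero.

n :  0  1  2  3  4  5  6  7  8  9 10 11 12 13 14 15 16 17 18 19 20
G :  0  1  0  1  2  0  1  2  0  1  0  1  2  3  4  3  4  2  0  1  0
P-positions are exactly the n with G(n) = 0.

0, 2, 5, 8, 10, 18, 20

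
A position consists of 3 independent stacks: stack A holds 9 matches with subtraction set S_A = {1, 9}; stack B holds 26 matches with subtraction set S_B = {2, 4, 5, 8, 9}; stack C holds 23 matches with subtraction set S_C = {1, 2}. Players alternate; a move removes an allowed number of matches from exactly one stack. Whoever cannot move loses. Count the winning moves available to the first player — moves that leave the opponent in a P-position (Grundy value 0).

1

Stack A, S = {1, 9}:
n : 0 1 2 3 4 5 6 7 8 9
G : 0 1 0 1 0 1 0 1 0 1
G_A(9) = 1.
Stack B, S = {2, 4, 5, 8, 9}:
G(0) = 0
G(1) = mex{} = 0
G(2) = mex{0} = 1
G(3) = mex{0} = 1
G(4) = mex{1,0} = 2
G(5) = mex{1,0,0} = 2
G(6) = mex{2,1,0} = 3
G(7) = mex{2,1,1} = 0
G(8) = mex{3,2,1,0} = 4
G(9) = mex{0,2,2,0,0} = 1
G(10) = mex{4,3,2,1,0} = 5
G(11) = mex{1,0,3,1,1} = 2
G(12) = mex{5,4,0,2,1} = 3
G(13) = mex{2,1,4,2,2} = 0
G(14) = mex{3,5,1,3,2} = 0
G(15) = mex{0,2,5,0,3} = 1
G(16) = mex{0,3,2,4,0} = 1
G(17) = mex{1,0,3,1,4} = 2
G(18) = mex{1,0,0,5,1} = 2
G(19) = mex{2,1,0,2,5} = 3
G(20) = mex{2,1,1,3,2} = 0
G(21) = mex{3,2,1,0,3} = 4
G(22) = mex{0,2,2,0,0} = 1
G(23) = mex{4,3,2,1,0} = 5
G(24) = mex{1,0,3,1,1} = 2
G(25) = mex{5,4,0,2,1} = 3
G(26) = mex{2,1,4,2,2} = 0
G_B(26) = 0.
Stack C, S = {1, 2}:
G(0) = 0
G(1) = mex{0} = 1
G(2) = mex{1,0} = 2
G(3) = mex{2,1} = 0
G(4) = mex{0,2} = 1
G(5) = mex{1,0} = 2
G(6) = mex{2,1} = 0
G(7) = mex{0,2} = 1
G(8) = mex{1,0} = 2
G(9) = mex{2,1} = 0
G(10) = mex{0,2} = 1
G(11) = mex{1,0} = 2
G(12) = mex{2,1} = 0
G(13) = mex{0,2} = 1
G(14) = mex{1,0} = 2
G(15) = mex{2,1} = 0
G(16) = mex{0,2} = 1
G(17) = mex{1,0} = 2
G(18) = mex{2,1} = 0
G(19) = mex{0,2} = 1
G(20) = mex{1,0} = 2
G(21) = mex{2,1} = 0
G(22) = mex{0,2} = 1
G(23) = mex{1,0} = 2
G_C(23) = 2.
Combined Grundy value = 1 ⊕ 0 ⊕ 2 = 3.
A winning move leaves total XOR = 0, i.e. changes one component's Grundy value g to g ⊕ X where X is the current total.
Stack A: need g' = 1⊕3 = 2. Options: 9−1→G=0, 9−9→G=0. Hits: 0.
Stack B: need g' = 0⊕3 = 3. Options: 26−2→G=2, 26−4→G=1, 26−5→G=4, 26−8→G=2, 26−9→G=2. Hits: 0.
Stack C: need g' = 2⊕3 = 1. Options: 23−1→G=1, 23−2→G=0. Hits: 1.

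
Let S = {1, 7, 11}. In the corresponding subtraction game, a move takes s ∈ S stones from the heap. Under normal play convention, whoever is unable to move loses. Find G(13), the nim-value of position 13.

G(0) = 0
G(1) = mex{0} = 1
G(2) = mex{1} = 0
G(3) = mex{0} = 1
G(4) = mex{1} = 0
G(5) = mex{0} = 1
G(6) = mex{1} = 0
G(7) = mex{0,0} = 1
G(8) = mex{1,1} = 0
G(9) = mex{0,0} = 1
G(10) = mex{1,1} = 0
G(11) = mex{0,0,0} = 1
G(12) = mex{1,1,1} = 0
G(13) = mex{0,0,0} = 1

1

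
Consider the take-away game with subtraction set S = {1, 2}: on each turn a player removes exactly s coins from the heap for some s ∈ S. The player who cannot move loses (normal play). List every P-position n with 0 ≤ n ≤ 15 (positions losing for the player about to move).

0, 3, 6, 9, 12, 15

n :  0  1  2  3  4  5  6  7  8  9 10 11 12 13 14 15
G :  0  1  2  0  1  2  0  1  2  0  1  2  0  1  2  0
P-positions are exactly the n with G(n) = 0.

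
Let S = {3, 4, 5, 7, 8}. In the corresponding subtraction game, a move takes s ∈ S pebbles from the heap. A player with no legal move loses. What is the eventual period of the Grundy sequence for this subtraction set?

11

n :  0  1  2  3  4  5  6  7  8  9 10 11 12 13 14 15 16 17 18 19 20 21 22 23
G :  0  0  0  1  1  1  2  2  2  3  3  0  0  0  1  1  1  2  2  2  3  3  0  0
G(n+11) = G(n) holds for n = 0,…,7 (a full window of length max(S) = 8), so the sequence is purely periodic with period 11.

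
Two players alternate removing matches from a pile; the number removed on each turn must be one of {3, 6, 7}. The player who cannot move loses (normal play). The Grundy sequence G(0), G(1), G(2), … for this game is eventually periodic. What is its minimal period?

10

n :  0  1  2  3  4  5  6  7  8  9 10 11 12 13 14 15 16 17 18 19 20 21
G :  0  0  0  1  1  1  2  2  2  3  0  0  0  1  1  1  2  2  2  3  0  0
G(n+10) = G(n) holds for n = 0,…,6 (a full window of length max(S) = 7), so the sequence is purely periodic with period 10.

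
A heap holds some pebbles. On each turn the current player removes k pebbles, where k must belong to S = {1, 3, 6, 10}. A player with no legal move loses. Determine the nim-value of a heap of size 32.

1

n :  0  1  2  3  4  5  6  7  8  9 10 11 12 13 14 15 16 17 18 19 20 21 22 23 24 25 26 27 28 29 30 31 32
G :  0  1  0  1  0  1  2  3  2  0  1  0  1  0  1  2  3  2  0  1  0  1  0  1  2  3  2  0  1  0  1  0  1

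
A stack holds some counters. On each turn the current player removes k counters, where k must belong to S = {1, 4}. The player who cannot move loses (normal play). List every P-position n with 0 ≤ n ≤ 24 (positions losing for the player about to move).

0, 2, 5, 7, 10, 12, 15, 17, 20, 22

G(0) = 0
G(1) = mex{0} = 1
G(2) = mex{1} = 0
G(3) = mex{0} = 1
G(4) = mex{1,0} = 2
G(5) = mex{2,1} = 0
G(6) = mex{0,0} = 1
G(7) = mex{1,1} = 0
G(8) = mex{0,2} = 1
G(9) = mex{1,0} = 2
G(10) = mex{2,1} = 0
G(11) = mex{0,0} = 1
G(12) = mex{1,1} = 0
G(13) = mex{0,2} = 1
G(14) = mex{1,0} = 2
G(15) = mex{2,1} = 0
G(16) = mex{0,0} = 1
G(17) = mex{1,1} = 0
G(18) = mex{0,2} = 1
G(19) = mex{1,0} = 2
G(20) = mex{2,1} = 0
G(21) = mex{0,0} = 1
G(22) = mex{1,1} = 0
G(23) = mex{0,2} = 1
G(24) = mex{1,0} = 2
P-positions are exactly the n with G(n) = 0.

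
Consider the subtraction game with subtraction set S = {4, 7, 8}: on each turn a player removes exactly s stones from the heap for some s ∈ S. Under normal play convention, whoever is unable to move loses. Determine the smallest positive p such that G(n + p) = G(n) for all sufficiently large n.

12

G(0) = 0
G(1) = mex{} = 0
G(2) = mex{} = 0
G(3) = mex{} = 0
G(4) = mex{0} = 1
G(5) = mex{0} = 1
G(6) = mex{0} = 1
G(7) = mex{0,0} = 1
G(8) = mex{1,0,0} = 2
G(9) = mex{1,0,0} = 2
G(10) = mex{1,0,0} = 2
G(11) = mex{1,1,0} = 2
G(12) = mex{2,1,1} = 0
G(13) = mex{2,1,1} = 0
G(14) = mex{2,1,1} = 0
G(15) = mex{2,2,1} = 0
G(16) = mex{0,2,2} = 1
G(17) = mex{0,2,2} = 1
G(18) = mex{0,2,2} = 1
G(19) = mex{0,0,2} = 1
G(20) = mex{1,0,0} = 2
G(21) = mex{1,0,0} = 2
G(22) = mex{1,0,0} = 2
G(23) = mex{1,1,0} = 2
G(24) = mex{2,1,1} = 0
G(25) = mex{2,1,1} = 0
G(n+12) = G(n) holds for n = 0,…,7 (a full window of length max(S) = 8), so the sequence is purely periodic with period 12.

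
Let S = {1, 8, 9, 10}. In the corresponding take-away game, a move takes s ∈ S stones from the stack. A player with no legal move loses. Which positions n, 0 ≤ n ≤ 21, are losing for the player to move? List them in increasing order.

G(0) = 0
G(1) = mex{0} = 1
G(2) = mex{1} = 0
G(3) = mex{0} = 1
G(4) = mex{1} = 0
G(5) = mex{0} = 1
G(6) = mex{1} = 0
G(7) = mex{0} = 1
G(8) = mex{1,0} = 2
G(9) = mex{2,1,0} = 3
G(10) = mex{3,0,1,0} = 2
G(11) = mex{2,1,0,1} = 3
G(12) = mex{3,0,1,0} = 2
G(13) = mex{2,1,0,1} = 3
G(14) = mex{3,0,1,0} = 2
G(15) = mex{2,1,0,1} = 3
G(16) = mex{3,2,1,0} = 4
G(17) = mex{4,3,2,1} = 0
G(18) = mex{0,2,3,2} = 1
G(19) = mex{1,3,2,3} = 0
G(20) = mex{0,2,3,2} = 1
G(21) = mex{1,3,2,3} = 0
P-positions are exactly the n with G(n) = 0.

0, 2, 4, 6, 17, 19, 21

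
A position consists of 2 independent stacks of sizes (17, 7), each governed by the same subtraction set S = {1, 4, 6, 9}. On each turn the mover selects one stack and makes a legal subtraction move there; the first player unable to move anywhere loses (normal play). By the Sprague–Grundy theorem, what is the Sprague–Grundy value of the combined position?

All stacks use S = {1, 4, 6, 9}:
G(0) = 0
G(1) = mex{0} = 1
G(2) = mex{1} = 0
G(3) = mex{0} = 1
G(4) = mex{1,0} = 2
G(5) = mex{2,1} = 0
G(6) = mex{0,0,0} = 1
G(7) = mex{1,1,1} = 0
G(8) = mex{0,2,0} = 1
G(9) = mex{1,0,1,0} = 2
G(10) = mex{2,1,2,1} = 0
G(11) = mex{0,0,0,0} = 1
G(12) = mex{1,1,1,1} = 0
G(13) = mex{0,2,0,2} = 1
G(14) = mex{1,0,1,0} = 2
G(15) = mex{2,1,2,1} = 0
G(16) = mex{0,0,0,0} = 1
G(17) = mex{1,1,1,1} = 0
Stack A: G(17) = 0.
Stack B: G(7) = 0.
Combined Grundy value = 0 ⊕ 0 = 0.

0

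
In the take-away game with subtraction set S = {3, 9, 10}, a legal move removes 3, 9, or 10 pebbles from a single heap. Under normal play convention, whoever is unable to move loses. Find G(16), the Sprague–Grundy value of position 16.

1

G(0) = 0
G(1) = mex{} = 0
G(2) = mex{} = 0
G(3) = mex{0} = 1
G(4) = mex{0} = 1
G(5) = mex{0} = 1
G(6) = mex{1} = 0
G(7) = mex{1} = 0
G(8) = mex{1} = 0
G(9) = mex{0,0} = 1
G(10) = mex{0,0,0} = 1
G(11) = mex{0,0,0} = 1
G(12) = mex{1,1,0} = 2
G(13) = mex{1,1,1} = 0
G(14) = mex{1,1,1} = 0
G(15) = mex{2,0,1} = 3
G(16) = mex{0,0,0} = 1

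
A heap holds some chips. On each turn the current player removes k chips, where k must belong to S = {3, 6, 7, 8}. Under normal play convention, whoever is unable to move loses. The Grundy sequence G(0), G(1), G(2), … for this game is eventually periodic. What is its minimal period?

11

n :  0  1  2  3  4  5  6  7  8  9 10 11 12 13 14 15 16 17 18 19 20 21 22 23
G :  0  0  0  1  1  1  2  2  2  3  3  0  0  0  1  1  1  2  2  2  3  3  0  0
G(n+11) = G(n) holds for n = 0,…,7 (a full window of length max(S) = 8), so the sequence is purely periodic with period 11.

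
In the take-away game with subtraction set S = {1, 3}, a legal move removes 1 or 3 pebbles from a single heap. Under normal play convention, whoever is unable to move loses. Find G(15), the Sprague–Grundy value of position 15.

n :  0  1  2  3  4  5  6  7  8  9 10 11 12 13 14 15
G :  0  1  0  1  0  1  0  1  0  1  0  1  0  1  0  1

1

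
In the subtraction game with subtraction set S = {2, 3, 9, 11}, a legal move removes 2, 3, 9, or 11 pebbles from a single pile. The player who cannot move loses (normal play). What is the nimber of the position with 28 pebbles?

G(0) = 0
G(1) = mex{} = 0
G(2) = mex{0} = 1
G(3) = mex{0,0} = 1
G(4) = mex{1,0} = 2
G(5) = mex{1,1} = 0
G(6) = mex{2,1} = 0
G(7) = mex{0,2} = 1
G(8) = mex{0,0} = 1
G(9) = mex{1,0,0} = 2
G(10) = mex{1,1,0} = 2
G(11) = mex{2,1,1,0} = 3
G(12) = mex{2,2,1,0} = 3
G(13) = mex{3,2,2,1} = 0
G(14) = mex{3,3,0,1} = 2
G(15) = mex{0,3,0,2} = 1
G(16) = mex{2,0,1,0} = 3
G(17) = mex{1,2,1,0} = 3
G(18) = mex{3,1,2,1} = 0
G(19) = mex{3,3,2,1} = 0
G(20) = mex{0,3,3,2} = 1
G(21) = mex{0,0,3,2} = 1
G(22) = mex{1,0,0,3} = 2
G(23) = mex{1,1,2,3} = 0
G(24) = mex{2,1,1,0} = 3
G(25) = mex{0,2,3,2} = 1
G(26) = mex{3,0,3,1} = 2
G(27) = mex{1,3,0,3} = 2
G(28) = mex{2,1,0,3} = 4

4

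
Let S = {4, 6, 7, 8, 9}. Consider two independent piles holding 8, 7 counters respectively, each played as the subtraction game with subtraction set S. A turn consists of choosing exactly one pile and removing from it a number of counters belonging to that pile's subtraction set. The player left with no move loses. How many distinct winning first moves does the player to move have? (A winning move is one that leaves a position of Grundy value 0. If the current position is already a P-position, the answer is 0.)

All piles use S = {4, 6, 7, 8, 9}:
n : 0 1 2 3 4 5 6 7 8
G : 0 0 0 0 1 1 1 1 2
Pile A: G(8) = 2.
Pile B: G(7) = 1.
Combined Grundy value = 2 ⊕ 1 = 3.
A winning move leaves total XOR = 0, i.e. changes one component's Grundy value g to g ⊕ X where X is the current total.
Pile A: need g' = 2⊕3 = 1. Options: 8−4→G=1, 8−6→G=0, 8−7→G=0, 8−8→G=0. Hits: 1.
Pile B: need g' = 1⊕3 = 2. Options: 7−4→G=0, 7−6→G=0, 7−7→G=0. Hits: 0.

1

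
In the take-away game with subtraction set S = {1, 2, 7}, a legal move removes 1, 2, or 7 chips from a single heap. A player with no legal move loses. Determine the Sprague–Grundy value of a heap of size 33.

G(0) = 0
G(1) = mex{0} = 1
G(2) = mex{1,0} = 2
G(3) = mex{2,1} = 0
G(4) = mex{0,2} = 1
G(5) = mex{1,0} = 2
G(6) = mex{2,1} = 0
G(7) = mex{0,2,0} = 1
G(8) = mex{1,0,1} = 2
G(9) = mex{2,1,2} = 0
G(10) = mex{0,2,0} = 1
G(11) = mex{1,0,1} = 2
G(12) = mex{2,1,2} = 0
G(13) = mex{0,2,0} = 1
G(14) = mex{1,0,1} = 2
G(15) = mex{2,1,2} = 0
G(16) = mex{0,2,0} = 1
G(17) = mex{1,0,1} = 2
G(18) = mex{2,1,2} = 0
G(19) = mex{0,2,0} = 1
G(20) = mex{1,0,1} = 2
G(21) = mex{2,1,2} = 0
G(22) = mex{0,2,0} = 1
G(23) = mex{1,0,1} = 2
G(24) = mex{2,1,2} = 0
G(25) = mex{0,2,0} = 1
G(26) = mex{1,0,1} = 2
G(27) = mex{2,1,2} = 0
G(28) = mex{0,2,0} = 1
G(29) = mex{1,0,1} = 2
G(30) = mex{2,1,2} = 0
G(31) = mex{0,2,0} = 1
G(32) = mex{1,0,1} = 2
G(33) = mex{2,1,2} = 0

0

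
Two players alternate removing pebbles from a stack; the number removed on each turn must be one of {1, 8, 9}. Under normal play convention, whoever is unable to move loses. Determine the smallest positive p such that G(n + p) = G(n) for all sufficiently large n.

n :  0  1  2  3  4  5  6  7  8  9 10 11 12 13 14 15 16 17 18 19 20 21 22 23 24 25 26 27 28 29 30 31 32 33
G :  0  1  0  1  0  1  0  1  2  3  2  3  2  3  2  3  0  1  0  1  0  1  0  1  2  3  2  3  2  3  2  3  0  1
G(n+16) = G(n) holds for n = 0,…,8 (a full window of length max(S) = 9), so the sequence is purely periodic with period 16.

16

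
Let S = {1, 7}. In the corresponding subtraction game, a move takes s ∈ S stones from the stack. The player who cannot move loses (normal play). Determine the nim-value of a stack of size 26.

n :  0  1  2  3  4  5  6  7  8  9 10 11 12 13 14 15 16 17 18 19 20 21 22 23 24 25 26
G :  0  1  0  1  0  1  0  1  0  1  0  1  0  1  0  1  0  1  0  1  0  1  0  1  0  1  0

0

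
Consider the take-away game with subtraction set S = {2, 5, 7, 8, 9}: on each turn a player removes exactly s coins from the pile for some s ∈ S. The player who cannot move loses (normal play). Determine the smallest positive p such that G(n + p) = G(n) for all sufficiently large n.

G(0) = 0
G(1) = mex{} = 0
G(2) = mex{0} = 1
G(3) = mex{0} = 1
G(4) = mex{1} = 0
G(5) = mex{1,0} = 2
G(6) = mex{0,0} = 1
G(7) = mex{2,1,0} = 3
G(8) = mex{1,1,0,0} = 2
G(9) = mex{3,0,1,0,0} = 2
G(10) = mex{2,2,1,1,0} = 3
G(11) = mex{2,1,0,1,1} = 3
G(12) = mex{3,3,2,0,1} = 4
G(13) = mex{3,2,1,2,0} = 4
G(14) = mex{4,2,3,1,2} = 0
G(15) = mex{4,3,2,3,1} = 0
G(16) = mex{0,3,2,2,3} = 1
G(17) = mex{0,4,3,2,2} = 1
G(18) = mex{1,4,3,3,2} = 0
G(19) = mex{1,0,4,3,3} = 2
G(20) = mex{0,0,4,4,3} = 1
G(21) = mex{2,1,0,4,4} = 3
G(22) = mex{1,1,0,0,4} = 2
G(23) = mex{3,0,1,0,0} = 2
G(24) = mex{2,2,1,1,0} = 3
G(25) = mex{2,1,0,1,1} = 3
G(26) = mex{3,3,2,0,1} = 4
G(27) = mex{3,2,1,2,0} = 4
G(28) = mex{4,2,3,1,2} = 0
G(29) = mex{4,3,2,3,1} = 0
G(n+14) = G(n) holds for n = 0,…,8 (a full window of length max(S) = 9), so the sequence is purely periodic with period 14.

14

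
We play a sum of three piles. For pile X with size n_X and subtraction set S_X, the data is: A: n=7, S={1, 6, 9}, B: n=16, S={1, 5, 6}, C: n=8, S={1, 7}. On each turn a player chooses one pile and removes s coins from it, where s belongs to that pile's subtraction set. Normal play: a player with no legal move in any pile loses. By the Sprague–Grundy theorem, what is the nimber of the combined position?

Pile A, S = {1, 6, 9}:
G(0) = 0
G(1) = mex{0} = 1
G(2) = mex{1} = 0
G(3) = mex{0} = 1
G(4) = mex{1} = 0
G(5) = mex{0} = 1
G(6) = mex{1,0} = 2
G(7) = mex{2,1} = 0
G_A(7) = 0.
Pile B, S = {1, 5, 6}:
n :  0  1  2  3  4  5  6  7  8  9 10 11 12 13 14 15 16
G :  0  1  0  1  0  1  2  3  2  3  2  0  1  0  1  0  1
G_B(16) = 1.
Pile C, S = {1, 7}:
n : 0 1 2 3 4 5 6 7 8
G : 0 1 0 1 0 1 0 1 0
G_C(8) = 0.
Combined Grundy value = 0 ⊕ 1 ⊕ 0 = 1.

1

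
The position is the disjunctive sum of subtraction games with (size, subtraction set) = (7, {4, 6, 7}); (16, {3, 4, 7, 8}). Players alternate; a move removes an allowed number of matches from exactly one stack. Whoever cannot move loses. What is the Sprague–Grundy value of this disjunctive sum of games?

Stack A, S = {4, 6, 7}:
G(0) = 0
G(1) = mex{} = 0
G(2) = mex{} = 0
G(3) = mex{} = 0
G(4) = mex{0} = 1
G(5) = mex{0} = 1
G(6) = mex{0,0} = 1
G(7) = mex{0,0,0} = 1
G_A(7) = 1.
Stack B, S = {3, 4, 7, 8}:
G(0) = 0
G(1) = mex{} = 0
G(2) = mex{} = 0
G(3) = mex{0} = 1
G(4) = mex{0,0} = 1
G(5) = mex{0,0} = 1
G(6) = mex{1,0} = 2
G(7) = mex{1,1,0} = 2
G(8) = mex{1,1,0,0} = 2
G(9) = mex{2,1,0,0} = 3
G(10) = mex{2,2,1,0} = 3
G(11) = mex{2,2,1,1} = 0
G(12) = mex{3,2,1,1} = 0
G(13) = mex{3,3,2,1} = 0
G(14) = mex{0,3,2,2} = 1
G(15) = mex{0,0,2,2} = 1
G(16) = mex{0,0,3,2} = 1
G_B(16) = 1.
Combined Grundy value = 1 ⊕ 1 = 0.

0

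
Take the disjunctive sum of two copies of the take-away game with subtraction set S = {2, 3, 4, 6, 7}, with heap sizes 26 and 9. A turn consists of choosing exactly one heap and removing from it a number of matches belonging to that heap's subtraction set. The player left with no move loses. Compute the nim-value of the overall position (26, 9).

4

All heaps use S = {2, 3, 4, 6, 7}:
G(0) = 0
G(1) = mex{} = 0
G(2) = mex{0} = 1
G(3) = mex{0,0} = 1
G(4) = mex{1,0,0} = 2
G(5) = mex{1,1,0} = 2
G(6) = mex{2,1,1,0} = 3
G(7) = mex{2,2,1,0,0} = 3
G(8) = mex{3,2,2,1,0} = 4
G(9) = mex{3,3,2,1,1} = 0
G(10) = mex{4,3,3,2,1} = 0
G(11) = mex{0,4,3,2,2} = 1
G(12) = mex{0,0,4,3,2} = 1
G(13) = mex{1,0,0,3,3} = 2
G(14) = mex{1,1,0,4,3} = 2
G(15) = mex{2,1,1,0,4} = 3
G(16) = mex{2,2,1,0,0} = 3
G(17) = mex{3,2,2,1,0} = 4
G(18) = mex{3,3,2,1,1} = 0
G(19) = mex{4,3,3,2,1} = 0
G(20) = mex{0,4,3,2,2} = 1
G(21) = mex{0,0,4,3,2} = 1
G(22) = mex{1,0,0,3,3} = 2
G(23) = mex{1,1,0,4,3} = 2
G(24) = mex{2,1,1,0,4} = 3
G(25) = mex{2,2,1,0,0} = 3
G(26) = mex{3,2,2,1,0} = 4
Heap A: G(26) = 4.
Heap B: G(9) = 0.
Combined Grundy value = 4 ⊕ 0 = 4.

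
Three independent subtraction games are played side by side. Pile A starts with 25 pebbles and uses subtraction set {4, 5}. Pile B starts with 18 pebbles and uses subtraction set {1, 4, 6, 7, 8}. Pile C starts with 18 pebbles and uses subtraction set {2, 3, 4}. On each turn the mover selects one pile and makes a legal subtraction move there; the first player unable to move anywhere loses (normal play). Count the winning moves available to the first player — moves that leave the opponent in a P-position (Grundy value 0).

Pile A, S = {4, 5}:
n :  0  1  2  3  4  5  6  7  8  9 10 11 12 13 14 15 16 17 18 19 20 21 22 23 24 25
G :  0  0  0  0  1  1  1  1  2  0  0  0  0  1  1  1  1  2  0  0  0  0  1  1  1  1
G_A(25) = 1.
Pile B, S = {1, 4, 6, 7, 8}:
n :  0  1  2  3  4  5  6  7  8  9 10 11 12 13 14 15 16 17 18
G :  0  1  0  1  2  0  1  2  3  2  3  4  5  3  0  1  0  1  2
G_B(18) = 2.
Pile C, S = {2, 3, 4}:
n :  0  1  2  3  4  5  6  7  8  9 10 11 12 13 14 15 16 17 18
G :  0  0  1  1  2  2  0  0  1  1  2  2  0  0  1  1  2  2  0
G_C(18) = 0.
Combined Grundy value = 1 ⊕ 2 ⊕ 0 = 3.
A winning move leaves total XOR = 0, i.e. changes one component's Grundy value g to g ⊕ X where X is the current total.
Pile A: need g' = 1⊕3 = 2. Options: 25−4→G=0, 25−5→G=0. Hits: 0.
Pile B: need g' = 2⊕3 = 1. Options: 18−1→G=1, 18−4→G=0, 18−6→G=5, 18−7→G=4, 18−8→G=3. Hits: 1.
Pile C: need g' = 0⊕3 = 3. Options: 18−2→G=2, 18−3→G=1, 18−4→G=1. Hits: 0.

1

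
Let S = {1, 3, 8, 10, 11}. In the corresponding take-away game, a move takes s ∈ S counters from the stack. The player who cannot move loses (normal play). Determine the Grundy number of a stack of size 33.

G(0) = 0
G(1) = mex{0} = 1
G(2) = mex{1} = 0
G(3) = mex{0,0} = 1
G(4) = mex{1,1} = 0
G(5) = mex{0,0} = 1
G(6) = mex{1,1} = 0
G(7) = mex{0,0} = 1
G(8) = mex{1,1,0} = 2
G(9) = mex{2,0,1} = 3
G(10) = mex{3,1,0,0} = 2
G(11) = mex{2,2,1,1,0} = 3
G(12) = mex{3,3,0,0,1} = 2
G(13) = mex{2,2,1,1,0} = 3
G(14) = mex{3,3,0,0,1} = 2
G(15) = mex{2,2,1,1,0} = 3
G(16) = mex{3,3,2,0,1} = 4
G(17) = mex{4,2,3,1,0} = 5
G(18) = mex{5,3,2,2,1} = 0
G(19) = mex{0,4,3,3,2} = 1
G(20) = mex{1,5,2,2,3} = 0
G(21) = mex{0,0,3,3,2} = 1
G(22) = mex{1,1,2,2,3} = 0
G(23) = mex{0,0,3,3,2} = 1
G(24) = mex{1,1,4,2,3} = 0
G(25) = mex{0,0,5,3,2} = 1
G(26) = mex{1,1,0,4,3} = 2
G(27) = mex{2,0,1,5,4} = 3
G(28) = mex{3,1,0,0,5} = 2
G(29) = mex{2,2,1,1,0} = 3
G(30) = mex{3,3,0,0,1} = 2
G(31) = mex{2,2,1,1,0} = 3
G(32) = mex{3,3,0,0,1} = 2
G(33) = mex{2,2,1,1,0} = 3

3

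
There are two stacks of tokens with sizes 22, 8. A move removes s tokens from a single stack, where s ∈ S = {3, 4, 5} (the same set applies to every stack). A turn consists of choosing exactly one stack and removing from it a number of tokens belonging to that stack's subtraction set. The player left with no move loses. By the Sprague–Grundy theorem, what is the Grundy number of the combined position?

2

All stacks use S = {3, 4, 5}:
n :  0  1  2  3  4  5  6  7  8  9 10 11 12 13 14 15 16 17 18 19 20 21 22
G :  0  0  0  1  1  1  2  2  0  0  0  1  1  1  2  2  0  0  0  1  1  1  2
Stack A: G(22) = 2.
Stack B: G(8) = 0.
Combined Grundy value = 2 ⊕ 0 = 2.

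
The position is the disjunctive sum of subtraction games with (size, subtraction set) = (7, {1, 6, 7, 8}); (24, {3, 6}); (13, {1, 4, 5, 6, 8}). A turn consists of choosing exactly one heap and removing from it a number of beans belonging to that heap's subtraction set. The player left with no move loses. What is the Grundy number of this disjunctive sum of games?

Heap A, S = {1, 6, 7, 8}:
G(0) = 0
G(1) = mex{0} = 1
G(2) = mex{1} = 0
G(3) = mex{0} = 1
G(4) = mex{1} = 0
G(5) = mex{0} = 1
G(6) = mex{1,0} = 2
G(7) = mex{2,1,0} = 3
G_A(7) = 3.
Heap B, S = {3, 6}:
n :  0  1  2  3  4  5  6  7  8  9 10 11 12 13 14 15 16 17 18 19 20 21 22 23 24
G :  0  0  0  1  1  1  2  2  2  0  0  0  1  1  1  2  2  2  0  0  0  1  1  1  2
G_B(24) = 2.
Heap C, S = {1, 4, 5, 6, 8}:
G(0) = 0
G(1) = mex{0} = 1
G(2) = mex{1} = 0
G(3) = mex{0} = 1
G(4) = mex{1,0} = 2
G(5) = mex{2,1,0} = 3
G(6) = mex{3,0,1,0} = 2
G(7) = mex{2,1,0,1} = 3
G(8) = mex{3,2,1,0,0} = 4
G(9) = mex{4,3,2,1,1} = 0
G(10) = mex{0,2,3,2,0} = 1
G(11) = mex{1,3,2,3,1} = 0
G(12) = mex{0,4,3,2,2} = 1
G(13) = mex{1,0,4,3,3} = 2
G_C(13) = 2.
Combined Grundy value = 3 ⊕ 2 ⊕ 2 = 3.

3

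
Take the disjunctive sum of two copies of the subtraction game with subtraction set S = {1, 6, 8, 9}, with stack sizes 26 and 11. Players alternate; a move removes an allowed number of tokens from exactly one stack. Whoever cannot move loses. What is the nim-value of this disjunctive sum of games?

0

All stacks use S = {1, 6, 8, 9}:
n :  0  1  2  3  4  5  6  7  8  9 10 11 12 13 14 15 16 17 18 19 20 21 22 23 24 25 26
G :  0  1  0  1  0  1  2  0  1  2  3  2  3  2  0  1  2  0  1  0  1  0  1  2  0  1  2
Stack A: G(26) = 2.
Stack B: G(11) = 2.
Combined Grundy value = 2 ⊕ 2 = 0.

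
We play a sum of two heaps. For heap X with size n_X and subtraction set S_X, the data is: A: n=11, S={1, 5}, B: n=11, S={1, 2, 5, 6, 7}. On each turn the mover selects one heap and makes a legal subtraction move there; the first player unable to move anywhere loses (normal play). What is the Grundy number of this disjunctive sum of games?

Heap A, S = {1, 5}:
n :  0  1  2  3  4  5  6  7  8  9 10 11
G :  0  1  0  1  0  1  0  1  0  1  0  1
G_A(11) = 1.
Heap B, S = {1, 2, 5, 6, 7}:
n :  0  1  2  3  4  5  6  7  8  9 10 11
G :  0  1  2  0  1  2  3  4  5  3  4  0
G_B(11) = 0.
Combined Grundy value = 1 ⊕ 0 = 1.

1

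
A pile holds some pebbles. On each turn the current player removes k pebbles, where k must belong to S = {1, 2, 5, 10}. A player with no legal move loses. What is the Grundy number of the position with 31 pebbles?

1

n :  0  1  2  3  4  5  6  7  8  9 10 11 12 13 14 15 16 17 18 19 20 21 22 23 24 25 26 27 28 29 30 31
G :  0  1  2  0  1  2  0  1  2  0  1  2  0  1  2  0  1  2  0  1  2  0  1  2  0  1  2  0  1  2  0  1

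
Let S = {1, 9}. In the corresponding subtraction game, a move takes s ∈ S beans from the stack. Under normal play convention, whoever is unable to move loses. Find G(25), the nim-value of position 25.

1

G(0) = 0
G(1) = mex{0} = 1
G(2) = mex{1} = 0
G(3) = mex{0} = 1
G(4) = mex{1} = 0
G(5) = mex{0} = 1
G(6) = mex{1} = 0
G(7) = mex{0} = 1
G(8) = mex{1} = 0
G(9) = mex{0,0} = 1
G(10) = mex{1,1} = 0
G(11) = mex{0,0} = 1
G(12) = mex{1,1} = 0
G(13) = mex{0,0} = 1
G(14) = mex{1,1} = 0
G(15) = mex{0,0} = 1
G(16) = mex{1,1} = 0
G(17) = mex{0,0} = 1
G(18) = mex{1,1} = 0
G(19) = mex{0,0} = 1
G(20) = mex{1,1} = 0
G(21) = mex{0,0} = 1
G(22) = mex{1,1} = 0
G(23) = mex{0,0} = 1
G(24) = mex{1,1} = 0
G(25) = mex{0,0} = 1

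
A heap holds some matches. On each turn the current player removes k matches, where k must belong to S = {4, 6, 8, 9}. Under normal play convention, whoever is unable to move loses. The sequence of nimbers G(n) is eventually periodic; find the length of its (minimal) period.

13

G(0) = 0
G(1) = mex{} = 0
G(2) = mex{} = 0
G(3) = mex{} = 0
G(4) = mex{0} = 1
G(5) = mex{0} = 1
G(6) = mex{0,0} = 1
G(7) = mex{0,0} = 1
G(8) = mex{1,0,0} = 2
G(9) = mex{1,0,0,0} = 2
G(10) = mex{1,1,0,0} = 2
G(11) = mex{1,1,0,0} = 2
G(12) = mex{2,1,1,0} = 3
G(13) = mex{2,1,1,1} = 0
G(14) = mex{2,2,1,1} = 0
G(15) = mex{2,2,1,1} = 0
G(16) = mex{3,2,2,1} = 0
G(17) = mex{0,2,2,2} = 1
G(18) = mex{0,3,2,2} = 1
G(19) = mex{0,0,2,2} = 1
G(20) = mex{0,0,3,2} = 1
G(21) = mex{1,0,0,3} = 2
G(22) = mex{1,0,0,0} = 2
G(23) = mex{1,1,0,0} = 2
G(24) = mex{1,1,0,0} = 2
G(25) = mex{2,1,1,0} = 3
G(26) = mex{2,1,1,1} = 0
G(27) = mex{2,2,1,1} = 0
G(n+13) = G(n) holds for n = 0,…,8 (a full window of length max(S) = 9), so the sequence is purely periodic with period 13.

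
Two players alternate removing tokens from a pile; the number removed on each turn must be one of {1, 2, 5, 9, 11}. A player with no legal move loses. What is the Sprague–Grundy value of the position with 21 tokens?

1

n :  0  1  2  3  4  5  6  7  8  9 10 11 12 13 14 15 16 17 18 19 20 21
G :  0  1  2  0  1  2  0  1  2  3  0  1  2  0  1  2  0  1  2  3  0  1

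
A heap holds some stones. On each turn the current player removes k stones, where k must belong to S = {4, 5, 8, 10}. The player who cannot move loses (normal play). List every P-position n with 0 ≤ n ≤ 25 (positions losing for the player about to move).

n :  0  1  2  3  4  5  6  7  8  9 10 11 12 13 14 15 16 17 18 19 20 21 22 23 24 25
G :  0  0  0  0  1  1  1  1  2  2  2  2  3  3  0  0  0  0  1  1  1  1  2  2  2  2
P-positions are exactly the n with G(n) = 0.

0, 1, 2, 3, 14, 15, 16, 17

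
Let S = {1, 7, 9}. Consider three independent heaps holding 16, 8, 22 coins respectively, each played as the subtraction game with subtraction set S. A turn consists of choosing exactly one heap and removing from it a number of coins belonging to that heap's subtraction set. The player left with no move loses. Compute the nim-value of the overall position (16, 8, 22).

0

All heaps use S = {1, 7, 9}:
n :  0  1  2  3  4  5  6  7  8  9 10 11 12 13 14 15 16 17 18 19 20 21 22
G :  0  1  0  1  0  1  0  1  0  1  0  1  0  1  0  1  0  1  0  1  0  1  0
Heap A: G(16) = 0.
Heap B: G(8) = 0.
Heap C: G(22) = 0.
Combined Grundy value = 0 ⊕ 0 ⊕ 0 = 0.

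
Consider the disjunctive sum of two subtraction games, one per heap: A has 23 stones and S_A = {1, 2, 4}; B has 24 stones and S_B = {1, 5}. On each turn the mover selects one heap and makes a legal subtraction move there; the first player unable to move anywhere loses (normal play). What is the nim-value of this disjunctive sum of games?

Heap A, S = {1, 2, 4}:
G(0) = 0
G(1) = mex{0} = 1
G(2) = mex{1,0} = 2
G(3) = mex{2,1} = 0
G(4) = mex{0,2,0} = 1
G(5) = mex{1,0,1} = 2
G(6) = mex{2,1,2} = 0
G(7) = mex{0,2,0} = 1
G(8) = mex{1,0,1} = 2
G(9) = mex{2,1,2} = 0
G(10) = mex{0,2,0} = 1
G(11) = mex{1,0,1} = 2
G(12) = mex{2,1,2} = 0
G(13) = mex{0,2,0} = 1
G(14) = mex{1,0,1} = 2
G(15) = mex{2,1,2} = 0
G(16) = mex{0,2,0} = 1
G(17) = mex{1,0,1} = 2
G(18) = mex{2,1,2} = 0
G(19) = mex{0,2,0} = 1
G(20) = mex{1,0,1} = 2
G(21) = mex{2,1,2} = 0
G(22) = mex{0,2,0} = 1
G(23) = mex{1,0,1} = 2
G_A(23) = 2.
Heap B, S = {1, 5}:
n :  0  1  2  3  4  5  6  7  8  9 10 11 12 13 14 15 16 17 18 19 20 21 22 23 24
G :  0  1  0  1  0  1  0  1  0  1  0  1  0  1  0  1  0  1  0  1  0  1  0  1  0
G_B(24) = 0.
Combined Grundy value = 2 ⊕ 0 = 2.

2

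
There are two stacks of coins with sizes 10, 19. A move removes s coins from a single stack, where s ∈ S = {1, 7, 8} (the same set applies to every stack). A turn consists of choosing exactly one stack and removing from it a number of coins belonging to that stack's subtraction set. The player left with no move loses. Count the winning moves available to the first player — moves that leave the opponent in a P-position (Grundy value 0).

All stacks use S = {1, 7, 8}:
G(0) = 0
G(1) = mex{0} = 1
G(2) = mex{1} = 0
G(3) = mex{0} = 1
G(4) = mex{1} = 0
G(5) = mex{0} = 1
G(6) = mex{1} = 0
G(7) = mex{0,0} = 1
G(8) = mex{1,1,0} = 2
G(9) = mex{2,0,1} = 3
G(10) = mex{3,1,0} = 2
G(11) = mex{2,0,1} = 3
G(12) = mex{3,1,0} = 2
G(13) = mex{2,0,1} = 3
G(14) = mex{3,1,0} = 2
G(15) = mex{2,2,1} = 0
G(16) = mex{0,3,2} = 1
G(17) = mex{1,2,3} = 0
G(18) = mex{0,3,2} = 1
G(19) = mex{1,2,3} = 0
Stack A: G(10) = 2.
Stack B: G(19) = 0.
Combined Grundy value = 2 ⊕ 0 = 2.
A winning move leaves total XOR = 0, i.e. changes one component's Grundy value g to g ⊕ X where X is the current total.
Stack A: need g' = 2⊕2 = 0. Options: 10−1→G=3, 10−7→G=1, 10−8→G=0. Hits: 1.
Stack B: need g' = 0⊕2 = 2. Options: 19−1→G=1, 19−7→G=2, 19−8→G=3. Hits: 1.

2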